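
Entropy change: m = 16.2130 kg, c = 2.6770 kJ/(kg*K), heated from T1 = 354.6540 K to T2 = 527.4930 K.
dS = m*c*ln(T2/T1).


T2/T1 = 1.4873
ln(T2/T1) = 0.3970
dS = 16.2130 * 2.6770 * 0.3970 = 17.2304 kJ/K

17.2304 kJ/K


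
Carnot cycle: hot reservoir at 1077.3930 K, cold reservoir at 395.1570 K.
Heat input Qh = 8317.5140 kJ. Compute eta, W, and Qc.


eta = 1 - 395.1570/1077.3930 = 0.6332
W = 0.6332 * 8317.5140 = 5266.8873 kJ
Qc = 8317.5140 - 5266.8873 = 3050.6267 kJ

eta = 63.3229%, W = 5266.8873 kJ, Qc = 3050.6267 kJ


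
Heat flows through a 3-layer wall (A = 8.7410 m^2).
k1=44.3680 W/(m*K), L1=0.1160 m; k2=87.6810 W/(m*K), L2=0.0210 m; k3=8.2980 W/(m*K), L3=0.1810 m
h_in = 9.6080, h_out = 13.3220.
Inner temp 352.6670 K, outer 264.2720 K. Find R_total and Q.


R_conv_in = 1/(9.6080*8.7410) = 0.0119
R_1 = 0.1160/(44.3680*8.7410) = 0.0003
R_2 = 0.0210/(87.6810*8.7410) = 2.7400e-05
R_3 = 0.1810/(8.2980*8.7410) = 0.0025
R_conv_out = 1/(13.3220*8.7410) = 0.0086
R_total = 0.0233 K/W
Q = 88.3950 / 0.0233 = 3791.0792 W

R_total = 0.0233 K/W, Q = 3791.0792 W


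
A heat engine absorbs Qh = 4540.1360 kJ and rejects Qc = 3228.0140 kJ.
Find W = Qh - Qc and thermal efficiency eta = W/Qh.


W = 4540.1360 - 3228.0140 = 1312.1220 kJ
eta = 1312.1220 / 4540.1360 = 0.2890 = 28.9005%

W = 1312.1220 kJ, eta = 28.9005%


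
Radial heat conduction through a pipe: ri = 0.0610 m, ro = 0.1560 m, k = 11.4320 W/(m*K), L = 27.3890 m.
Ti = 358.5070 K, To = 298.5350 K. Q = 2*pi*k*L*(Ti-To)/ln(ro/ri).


dT = 59.9720 K
ln(ro/ri) = 0.9390
Q = 2*pi*11.4320*27.3890*59.9720 / 0.9390 = 125652.0155 W

125652.0155 W


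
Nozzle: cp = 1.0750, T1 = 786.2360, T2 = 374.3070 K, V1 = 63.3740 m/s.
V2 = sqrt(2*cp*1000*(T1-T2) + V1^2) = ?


dT = 411.9290 K
2*cp*1000*dT = 885647.3500
V1^2 = 4016.2639
V2 = sqrt(889663.6139) = 943.2198 m/s

943.2198 m/s


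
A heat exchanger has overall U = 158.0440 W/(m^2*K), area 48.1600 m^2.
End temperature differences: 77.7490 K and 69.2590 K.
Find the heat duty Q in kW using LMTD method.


LMTD = 73.4222 K
Q = 158.0440 * 48.1600 * 73.4222 = 558845.7248 W = 558.8457 kW

558.8457 kW


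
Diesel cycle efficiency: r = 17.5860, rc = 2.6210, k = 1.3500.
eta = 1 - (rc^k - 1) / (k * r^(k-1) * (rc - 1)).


r^(k-1) = 2.7278
rc^k = 3.6722
eta = 0.5523 = 55.2339%

55.2339%


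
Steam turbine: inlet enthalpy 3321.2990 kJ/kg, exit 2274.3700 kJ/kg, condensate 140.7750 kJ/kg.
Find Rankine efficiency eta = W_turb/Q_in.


W = 1046.9290 kJ/kg
Q_in = 3180.5240 kJ/kg
eta = 0.3292 = 32.9169%

eta = 32.9169%


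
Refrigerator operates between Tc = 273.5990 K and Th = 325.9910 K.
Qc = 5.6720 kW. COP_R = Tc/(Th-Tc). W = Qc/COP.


COP = 273.5990 / 52.3920 = 5.2222
W = 5.6720 / 5.2222 = 1.0861 kW

COP = 5.2222, W = 1.0861 kW


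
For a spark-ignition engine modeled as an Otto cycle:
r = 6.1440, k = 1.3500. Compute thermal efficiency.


r^(k-1) = 1.8878
eta = 1 - 1/1.8878 = 0.4703 = 47.0285%

47.0285%


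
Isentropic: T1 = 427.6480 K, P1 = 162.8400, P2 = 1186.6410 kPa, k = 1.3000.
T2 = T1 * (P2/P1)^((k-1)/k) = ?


(k-1)/k = 0.2308
(P2/P1)^exp = 1.5814
T2 = 427.6480 * 1.5814 = 676.2984 K

676.2984 K


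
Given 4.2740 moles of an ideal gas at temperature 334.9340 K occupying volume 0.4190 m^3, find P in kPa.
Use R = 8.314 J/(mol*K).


P = nRT/V = 4.2740 * 8.314 * 334.9340 / 0.4190
= 11901.5568 / 0.4190 = 28404.6702 Pa = 28.4047 kPa

28.4047 kPa


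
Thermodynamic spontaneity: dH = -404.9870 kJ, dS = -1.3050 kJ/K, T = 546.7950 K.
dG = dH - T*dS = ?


T*dS = 546.7950 * -1.3050 = -713.5675 kJ
dG = -404.9870 + 713.5675 = 308.5805 kJ (non-spontaneous)

dG = 308.5805 kJ, non-spontaneous


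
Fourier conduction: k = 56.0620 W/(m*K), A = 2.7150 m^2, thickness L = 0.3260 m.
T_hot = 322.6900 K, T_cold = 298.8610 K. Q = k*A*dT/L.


dT = 23.8290 K
Q = 56.0620 * 2.7150 * 23.8290 / 0.3260 = 11125.6819 W

11125.6819 W


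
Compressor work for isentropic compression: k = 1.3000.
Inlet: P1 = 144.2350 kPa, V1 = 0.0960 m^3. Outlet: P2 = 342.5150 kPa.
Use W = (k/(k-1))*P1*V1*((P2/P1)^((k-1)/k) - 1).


(k-1)/k = 0.2308
(P2/P1)^exp = 1.2209
W = 4.3333 * 144.2350 * 0.0960 * (1.2209 - 1) = 13.2542 kJ

13.2542 kJ


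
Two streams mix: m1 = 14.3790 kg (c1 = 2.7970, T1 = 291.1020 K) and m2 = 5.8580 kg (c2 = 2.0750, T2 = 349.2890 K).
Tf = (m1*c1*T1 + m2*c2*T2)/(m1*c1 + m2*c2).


num = 15953.2886
den = 52.3734
Tf = 304.6066 K

304.6066 K


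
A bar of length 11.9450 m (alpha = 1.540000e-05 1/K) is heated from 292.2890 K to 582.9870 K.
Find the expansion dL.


dT = 290.6980 K
dL = 1.540000e-05 * 11.9450 * 290.6980 = 0.053475 m
L_final = 11.998475 m

dL = 0.053475 m


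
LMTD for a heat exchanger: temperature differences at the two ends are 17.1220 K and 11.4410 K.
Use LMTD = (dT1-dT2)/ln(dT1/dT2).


dT1/dT2 = 1.4965
ln(dT1/dT2) = 0.4032
LMTD = 5.6810 / 0.4032 = 14.0912 K

14.0912 K


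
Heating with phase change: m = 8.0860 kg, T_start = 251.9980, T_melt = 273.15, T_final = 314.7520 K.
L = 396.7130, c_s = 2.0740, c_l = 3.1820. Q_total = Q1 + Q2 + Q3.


Q1 (sensible, solid) = 8.0860 * 2.0740 * 21.1520 = 354.7267 kJ
Q2 (latent) = 8.0860 * 396.7130 = 3207.8213 kJ
Q3 (sensible, liquid) = 8.0860 * 3.1820 * 41.6020 = 1070.4050 kJ
Q_total = 4632.9530 kJ

4632.9530 kJ


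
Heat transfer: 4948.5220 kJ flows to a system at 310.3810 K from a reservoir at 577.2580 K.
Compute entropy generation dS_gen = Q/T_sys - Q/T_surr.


dS_sys = 4948.5220/310.3810 = 15.9434 kJ/K
dS_surr = -4948.5220/577.2580 = -8.5725 kJ/K
dS_gen = 15.9434 - 8.5725 = 7.3709 kJ/K (irreversible)

dS_gen = 7.3709 kJ/K, irreversible


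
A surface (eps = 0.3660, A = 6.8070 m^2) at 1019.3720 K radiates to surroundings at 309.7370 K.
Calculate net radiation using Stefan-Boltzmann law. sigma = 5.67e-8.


T^4 = 1.0798e+12
Tsurr^4 = 9.2039e+09
Q = 0.3660 * 5.67e-8 * 6.8070 * 1.0706e+12 = 151228.2471 W

151228.2471 W


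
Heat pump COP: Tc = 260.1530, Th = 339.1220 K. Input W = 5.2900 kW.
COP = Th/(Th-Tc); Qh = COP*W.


COP = 339.1220 / 78.9690 = 4.2944
Qh = 4.2944 * 5.2900 = 22.7172 kW

COP = 4.2944, Qh = 22.7172 kW


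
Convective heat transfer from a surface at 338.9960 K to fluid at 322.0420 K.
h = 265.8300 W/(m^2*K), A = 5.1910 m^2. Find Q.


dT = 16.9540 K
Q = 265.8300 * 5.1910 * 16.9540 = 23395.2235 W

23395.2235 W


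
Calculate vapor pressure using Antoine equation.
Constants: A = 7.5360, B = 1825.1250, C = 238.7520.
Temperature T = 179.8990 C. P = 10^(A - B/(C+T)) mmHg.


C+T = 418.6510
B/(C+T) = 4.3595
log10(P) = 7.5360 - 4.3595 = 3.1765
P = 10^3.1765 = 1501.2806 mmHg

1501.2806 mmHg


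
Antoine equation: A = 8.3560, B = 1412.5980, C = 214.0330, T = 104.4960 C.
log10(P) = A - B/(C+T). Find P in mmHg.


C+T = 318.5290
B/(C+T) = 4.4348
log10(P) = 8.3560 - 4.4348 = 3.9212
P = 10^3.9212 = 8341.5208 mmHg

8341.5208 mmHg


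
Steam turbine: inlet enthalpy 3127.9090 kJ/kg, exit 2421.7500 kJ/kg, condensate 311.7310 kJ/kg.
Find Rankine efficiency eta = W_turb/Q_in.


W = 706.1590 kJ/kg
Q_in = 2816.1780 kJ/kg
eta = 0.2508 = 25.0751%

eta = 25.0751%


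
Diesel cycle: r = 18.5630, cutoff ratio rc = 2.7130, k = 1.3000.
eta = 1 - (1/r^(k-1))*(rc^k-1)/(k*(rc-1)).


r^(k-1) = 2.4021
rc^k = 3.6600
eta = 0.5027 = 50.2731%

50.2731%


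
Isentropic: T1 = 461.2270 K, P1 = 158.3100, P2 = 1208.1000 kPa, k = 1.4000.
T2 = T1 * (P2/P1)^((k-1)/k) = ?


(k-1)/k = 0.2857
(P2/P1)^exp = 1.7872
T2 = 461.2270 * 1.7872 = 824.2987 K

824.2987 K


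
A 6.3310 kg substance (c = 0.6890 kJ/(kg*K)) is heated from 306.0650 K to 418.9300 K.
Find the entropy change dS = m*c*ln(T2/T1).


T2/T1 = 1.3688
ln(T2/T1) = 0.3139
dS = 6.3310 * 0.6890 * 0.3139 = 1.3693 kJ/K

1.3693 kJ/K


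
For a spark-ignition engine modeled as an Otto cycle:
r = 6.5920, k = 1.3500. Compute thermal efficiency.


r^(k-1) = 1.9349
eta = 1 - 1/1.9349 = 0.4832 = 48.3174%

48.3174%


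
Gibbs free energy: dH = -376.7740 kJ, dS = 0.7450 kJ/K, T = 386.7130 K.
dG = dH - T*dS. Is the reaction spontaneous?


T*dS = 386.7130 * 0.7450 = 288.1012 kJ
dG = -376.7740 - 288.1012 = -664.8752 kJ (spontaneous)

dG = -664.8752 kJ, spontaneous


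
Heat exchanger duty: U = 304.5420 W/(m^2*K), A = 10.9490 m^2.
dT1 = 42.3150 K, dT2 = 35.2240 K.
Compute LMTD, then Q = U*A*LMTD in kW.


LMTD = 38.6612 K
Q = 304.5420 * 10.9490 * 38.6612 = 128913.0068 W = 128.9130 kW

128.9130 kW


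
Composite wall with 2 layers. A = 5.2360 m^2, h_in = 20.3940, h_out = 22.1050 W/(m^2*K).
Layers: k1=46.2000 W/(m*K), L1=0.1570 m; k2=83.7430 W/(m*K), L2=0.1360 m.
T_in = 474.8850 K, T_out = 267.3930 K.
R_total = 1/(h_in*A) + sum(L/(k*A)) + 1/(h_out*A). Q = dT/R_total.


R_conv_in = 1/(20.3940*5.2360) = 0.0094
R_1 = 0.1570/(46.2000*5.2360) = 0.0006
R_2 = 0.1360/(83.7430*5.2360) = 0.0003
R_conv_out = 1/(22.1050*5.2360) = 0.0086
R_total = 0.0190 K/W
Q = 207.4920 / 0.0190 = 10941.4238 W

R_total = 0.0190 K/W, Q = 10941.4238 W


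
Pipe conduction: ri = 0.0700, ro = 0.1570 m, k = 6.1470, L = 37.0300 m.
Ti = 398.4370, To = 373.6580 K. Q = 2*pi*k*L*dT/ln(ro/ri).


dT = 24.7790 K
ln(ro/ri) = 0.8078
Q = 2*pi*6.1470*37.0300*24.7790 / 0.8078 = 43873.6029 W

43873.6029 W


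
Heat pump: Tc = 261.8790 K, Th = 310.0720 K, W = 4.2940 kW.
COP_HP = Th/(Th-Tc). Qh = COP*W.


COP = 310.0720 / 48.1930 = 6.4340
Qh = 6.4340 * 4.2940 = 27.6274 kW

COP = 6.4340, Qh = 27.6274 kW


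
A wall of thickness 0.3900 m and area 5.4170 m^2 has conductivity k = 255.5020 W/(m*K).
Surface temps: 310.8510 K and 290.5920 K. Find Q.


dT = 20.2590 K
Q = 255.5020 * 5.4170 * 20.2590 / 0.3900 = 71896.2994 W

71896.2994 W


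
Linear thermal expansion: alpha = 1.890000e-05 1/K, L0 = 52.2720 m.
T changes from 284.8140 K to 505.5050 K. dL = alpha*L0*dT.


dT = 220.6910 K
dL = 1.890000e-05 * 52.2720 * 220.6910 = 0.218030 m
L_final = 52.490030 m

dL = 0.218030 m


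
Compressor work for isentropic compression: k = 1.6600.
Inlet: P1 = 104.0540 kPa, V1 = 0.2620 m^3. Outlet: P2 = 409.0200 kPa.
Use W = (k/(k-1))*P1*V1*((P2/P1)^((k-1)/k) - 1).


(k-1)/k = 0.3976
(P2/P1)^exp = 1.7233
W = 2.5152 * 104.0540 * 0.2620 * (1.7233 - 1) = 49.5958 kJ

49.5958 kJ


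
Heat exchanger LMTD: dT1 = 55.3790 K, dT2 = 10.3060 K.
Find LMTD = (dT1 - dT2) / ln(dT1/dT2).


dT1/dT2 = 5.3735
ln(dT1/dT2) = 1.6815
LMTD = 45.0730 / 1.6815 = 26.8056 K

26.8056 K


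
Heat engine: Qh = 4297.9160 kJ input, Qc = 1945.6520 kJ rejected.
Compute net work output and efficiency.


W = 4297.9160 - 1945.6520 = 2352.2640 kJ
eta = 2352.2640 / 4297.9160 = 0.5473 = 54.7303%

W = 2352.2640 kJ, eta = 54.7303%


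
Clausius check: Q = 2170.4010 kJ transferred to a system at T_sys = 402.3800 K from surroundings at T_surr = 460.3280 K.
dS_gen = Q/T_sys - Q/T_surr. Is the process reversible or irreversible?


dS_sys = 2170.4010/402.3800 = 5.3939 kJ/K
dS_surr = -2170.4010/460.3280 = -4.7149 kJ/K
dS_gen = 5.3939 - 4.7149 = 0.6790 kJ/K (irreversible)

dS_gen = 0.6790 kJ/K, irreversible


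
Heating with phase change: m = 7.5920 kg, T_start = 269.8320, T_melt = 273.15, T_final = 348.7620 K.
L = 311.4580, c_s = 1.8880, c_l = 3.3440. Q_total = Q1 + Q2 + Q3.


Q1 (sensible, solid) = 7.5920 * 1.8880 * 3.3180 = 47.5592 kJ
Q2 (latent) = 7.5920 * 311.4580 = 2364.5891 kJ
Q3 (sensible, liquid) = 7.5920 * 3.3440 * 75.6120 = 1919.6108 kJ
Q_total = 4331.7592 kJ

4331.7592 kJ


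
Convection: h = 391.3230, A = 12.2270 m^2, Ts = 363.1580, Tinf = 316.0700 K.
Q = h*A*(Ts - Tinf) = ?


dT = 47.0880 K
Q = 391.3230 * 12.2270 * 47.0880 = 225302.2512 W

225302.2512 W


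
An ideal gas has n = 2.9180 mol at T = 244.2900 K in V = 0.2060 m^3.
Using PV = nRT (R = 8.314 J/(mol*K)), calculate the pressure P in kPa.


P = nRT/V = 2.9180 * 8.314 * 244.2900 / 0.2060
= 5926.5370 / 0.2060 = 28769.5969 Pa = 28.7696 kPa

28.7696 kPa


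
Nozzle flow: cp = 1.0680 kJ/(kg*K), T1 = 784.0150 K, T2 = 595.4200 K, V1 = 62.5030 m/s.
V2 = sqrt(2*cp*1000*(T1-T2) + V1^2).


dT = 188.5950 K
2*cp*1000*dT = 402838.9200
V1^2 = 3906.6250
V2 = sqrt(406745.5450) = 637.7661 m/s

637.7661 m/s


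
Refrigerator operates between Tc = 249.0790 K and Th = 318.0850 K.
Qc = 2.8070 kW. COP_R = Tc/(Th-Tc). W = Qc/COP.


COP = 249.0790 / 69.0060 = 3.6095
W = 2.8070 / 3.6095 = 0.7777 kW

COP = 3.6095, W = 0.7777 kW


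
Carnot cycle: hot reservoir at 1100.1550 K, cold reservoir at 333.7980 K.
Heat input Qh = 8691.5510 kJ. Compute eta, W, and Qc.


eta = 1 - 333.7980/1100.1550 = 0.6966
W = 0.6966 * 8691.5510 = 6054.4477 kJ
Qc = 8691.5510 - 6054.4477 = 2637.1033 kJ

eta = 69.6590%, W = 6054.4477 kJ, Qc = 2637.1033 kJ


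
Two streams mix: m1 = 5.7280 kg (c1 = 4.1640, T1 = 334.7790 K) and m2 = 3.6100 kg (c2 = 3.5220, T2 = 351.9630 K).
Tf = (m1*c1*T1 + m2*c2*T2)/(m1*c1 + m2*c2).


num = 12459.9506
den = 36.5658
Tf = 340.7541 K

340.7541 K


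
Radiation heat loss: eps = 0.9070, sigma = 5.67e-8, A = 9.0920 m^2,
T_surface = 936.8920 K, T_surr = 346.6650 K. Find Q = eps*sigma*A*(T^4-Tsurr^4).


T^4 = 7.7047e+11
Tsurr^4 = 1.4442e+10
Q = 0.9070 * 5.67e-8 * 9.0920 * 7.5603e+11 = 353500.3486 W

353500.3486 W


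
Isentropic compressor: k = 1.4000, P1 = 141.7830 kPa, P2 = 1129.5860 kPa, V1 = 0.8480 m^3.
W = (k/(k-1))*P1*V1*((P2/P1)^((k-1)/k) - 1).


(k-1)/k = 0.2857
(P2/P1)^exp = 1.8093
W = 3.5000 * 141.7830 * 0.8480 * (1.8093 - 1) = 340.5672 kJ

340.5672 kJ


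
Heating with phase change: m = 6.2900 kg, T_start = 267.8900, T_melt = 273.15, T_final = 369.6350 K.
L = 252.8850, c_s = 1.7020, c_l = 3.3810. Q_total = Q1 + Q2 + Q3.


Q1 (sensible, solid) = 6.2900 * 1.7020 * 5.2600 = 56.3114 kJ
Q2 (latent) = 6.2900 * 252.8850 = 1590.6466 kJ
Q3 (sensible, liquid) = 6.2900 * 3.3810 * 96.4850 = 2051.8973 kJ
Q_total = 3698.8553 kJ

3698.8553 kJ


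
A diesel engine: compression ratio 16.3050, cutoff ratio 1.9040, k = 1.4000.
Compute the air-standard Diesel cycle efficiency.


r^(k-1) = 3.0544
rc^k = 2.4634
eta = 0.6214 = 62.1439%

62.1439%


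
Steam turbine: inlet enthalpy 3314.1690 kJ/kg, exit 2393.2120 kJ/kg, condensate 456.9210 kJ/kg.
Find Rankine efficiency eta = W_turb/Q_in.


W = 920.9570 kJ/kg
Q_in = 2857.2480 kJ/kg
eta = 0.3223 = 32.2323%

eta = 32.2323%


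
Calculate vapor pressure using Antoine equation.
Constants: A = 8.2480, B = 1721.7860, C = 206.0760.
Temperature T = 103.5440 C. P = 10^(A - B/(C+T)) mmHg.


C+T = 309.6200
B/(C+T) = 5.5610
log10(P) = 8.2480 - 5.5610 = 2.6870
P = 10^2.6870 = 486.4463 mmHg

486.4463 mmHg


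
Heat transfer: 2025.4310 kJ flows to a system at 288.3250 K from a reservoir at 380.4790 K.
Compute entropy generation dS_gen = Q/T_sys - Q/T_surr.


dS_sys = 2025.4310/288.3250 = 7.0248 kJ/K
dS_surr = -2025.4310/380.4790 = -5.3234 kJ/K
dS_gen = 7.0248 - 5.3234 = 1.7014 kJ/K (irreversible)

dS_gen = 1.7014 kJ/K, irreversible


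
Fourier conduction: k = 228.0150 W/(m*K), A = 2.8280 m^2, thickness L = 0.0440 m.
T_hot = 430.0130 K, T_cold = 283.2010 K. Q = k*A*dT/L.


dT = 146.8120 K
Q = 228.0150 * 2.8280 * 146.8120 / 0.0440 = 2151551.2812 W

2151551.2812 W


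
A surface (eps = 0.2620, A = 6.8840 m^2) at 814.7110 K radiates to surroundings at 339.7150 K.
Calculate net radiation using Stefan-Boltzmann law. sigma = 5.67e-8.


T^4 = 4.4057e+11
Tsurr^4 = 1.3319e+10
Q = 0.2620 * 5.67e-8 * 6.8840 * 4.2725e+11 = 43692.6189 W

43692.6189 W


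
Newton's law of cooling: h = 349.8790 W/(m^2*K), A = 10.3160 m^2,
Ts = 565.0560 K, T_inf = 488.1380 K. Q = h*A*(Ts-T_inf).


dT = 76.9180 K
Q = 349.8790 * 10.3160 * 76.9180 = 277624.1190 W

277624.1190 W


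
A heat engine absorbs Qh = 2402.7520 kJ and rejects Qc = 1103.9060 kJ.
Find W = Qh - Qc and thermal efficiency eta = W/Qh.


W = 2402.7520 - 1103.9060 = 1298.8460 kJ
eta = 1298.8460 / 2402.7520 = 0.5406 = 54.0566%

W = 1298.8460 kJ, eta = 54.0566%


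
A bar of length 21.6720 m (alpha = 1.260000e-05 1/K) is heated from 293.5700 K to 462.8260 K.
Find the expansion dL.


dT = 169.2560 K
dL = 1.260000e-05 * 21.6720 * 169.2560 = 0.046218 m
L_final = 21.718218 m

dL = 0.046218 m


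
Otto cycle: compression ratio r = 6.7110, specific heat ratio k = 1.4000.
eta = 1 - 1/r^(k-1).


r^(k-1) = 2.1415
eta = 1 - 1/2.1415 = 0.5330 = 53.3034%

53.3034%


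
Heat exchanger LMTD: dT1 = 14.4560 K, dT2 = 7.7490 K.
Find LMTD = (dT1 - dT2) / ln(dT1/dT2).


dT1/dT2 = 1.8655
ln(dT1/dT2) = 0.6235
LMTD = 6.7070 / 0.6235 = 10.7562 K

10.7562 K


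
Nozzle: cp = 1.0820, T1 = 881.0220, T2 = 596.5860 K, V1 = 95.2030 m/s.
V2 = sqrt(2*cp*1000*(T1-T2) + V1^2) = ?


dT = 284.4360 K
2*cp*1000*dT = 615519.5040
V1^2 = 9063.6112
V2 = sqrt(624583.1152) = 790.3057 m/s

790.3057 m/s


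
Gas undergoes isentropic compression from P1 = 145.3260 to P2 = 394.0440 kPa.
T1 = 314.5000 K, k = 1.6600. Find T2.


(k-1)/k = 0.3976
(P2/P1)^exp = 1.4867
T2 = 314.5000 * 1.4867 = 467.5815 K

467.5815 K


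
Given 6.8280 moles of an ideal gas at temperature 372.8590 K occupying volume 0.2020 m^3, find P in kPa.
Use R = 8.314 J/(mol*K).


P = nRT/V = 6.8280 * 8.314 * 372.8590 / 0.2020
= 21166.4567 / 0.2020 = 104784.4393 Pa = 104.7844 kPa

104.7844 kPa


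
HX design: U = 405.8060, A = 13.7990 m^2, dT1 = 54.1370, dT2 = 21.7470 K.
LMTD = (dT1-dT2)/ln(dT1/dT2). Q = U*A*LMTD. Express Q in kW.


LMTD = 35.5137 K
Q = 405.8060 * 13.7990 * 35.5137 = 198866.7438 W = 198.8667 kW

198.8667 kW


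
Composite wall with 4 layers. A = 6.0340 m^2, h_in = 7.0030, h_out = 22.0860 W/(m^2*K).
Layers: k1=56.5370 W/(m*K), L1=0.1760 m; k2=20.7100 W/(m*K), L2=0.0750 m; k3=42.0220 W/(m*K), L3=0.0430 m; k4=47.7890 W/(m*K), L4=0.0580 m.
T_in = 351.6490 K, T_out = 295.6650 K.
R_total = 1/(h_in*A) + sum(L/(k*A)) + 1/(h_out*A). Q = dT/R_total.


R_conv_in = 1/(7.0030*6.0340) = 0.0237
R_1 = 0.1760/(56.5370*6.0340) = 0.0005
R_2 = 0.0750/(20.7100*6.0340) = 0.0006
R_3 = 0.0430/(42.0220*6.0340) = 0.0002
R_4 = 0.0580/(47.7890*6.0340) = 0.0002
R_conv_out = 1/(22.0860*6.0340) = 0.0075
R_total = 0.0327 K/W
Q = 55.9840 / 0.0327 = 1714.3681 W

R_total = 0.0327 K/W, Q = 1714.3681 W


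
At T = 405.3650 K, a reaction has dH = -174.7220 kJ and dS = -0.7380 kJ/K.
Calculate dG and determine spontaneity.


T*dS = 405.3650 * -0.7380 = -299.1594 kJ
dG = -174.7220 + 299.1594 = 124.4374 kJ (non-spontaneous)

dG = 124.4374 kJ, non-spontaneous


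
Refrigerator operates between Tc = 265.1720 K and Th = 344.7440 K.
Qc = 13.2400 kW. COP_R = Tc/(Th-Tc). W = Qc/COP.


COP = 265.1720 / 79.5720 = 3.3325
W = 13.2400 / 3.3325 = 3.9730 kW

COP = 3.3325, W = 3.9730 kW


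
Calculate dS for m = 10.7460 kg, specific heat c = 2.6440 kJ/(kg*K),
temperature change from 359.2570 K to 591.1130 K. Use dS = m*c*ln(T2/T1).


T2/T1 = 1.6454
ln(T2/T1) = 0.4980
dS = 10.7460 * 2.6440 * 0.4980 = 14.1485 kJ/K

14.1485 kJ/K


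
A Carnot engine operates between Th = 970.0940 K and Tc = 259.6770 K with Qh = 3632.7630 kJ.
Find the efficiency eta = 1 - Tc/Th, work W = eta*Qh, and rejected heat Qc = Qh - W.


eta = 1 - 259.6770/970.0940 = 0.7323
W = 0.7323 * 3632.7630 = 2660.3366 kJ
Qc = 3632.7630 - 2660.3366 = 972.4264 kJ

eta = 73.2318%, W = 2660.3366 kJ, Qc = 972.4264 kJ


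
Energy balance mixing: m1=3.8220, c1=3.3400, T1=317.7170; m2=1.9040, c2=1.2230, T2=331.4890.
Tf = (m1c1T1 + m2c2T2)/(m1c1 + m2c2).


num = 4827.7126
den = 15.0941
Tf = 319.8416 K

319.8416 K


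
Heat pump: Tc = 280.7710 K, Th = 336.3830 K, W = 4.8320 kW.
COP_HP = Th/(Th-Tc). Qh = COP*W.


COP = 336.3830 / 55.6120 = 6.0487
Qh = 6.0487 * 4.8320 = 29.2276 kW

COP = 6.0487, Qh = 29.2276 kW


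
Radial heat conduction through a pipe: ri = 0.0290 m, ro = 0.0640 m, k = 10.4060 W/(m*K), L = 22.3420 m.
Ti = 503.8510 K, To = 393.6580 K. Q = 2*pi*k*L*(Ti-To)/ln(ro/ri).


dT = 110.1930 K
ln(ro/ri) = 0.7916
Q = 2*pi*10.4060*22.3420*110.1930 / 0.7916 = 203348.4901 W

203348.4901 W


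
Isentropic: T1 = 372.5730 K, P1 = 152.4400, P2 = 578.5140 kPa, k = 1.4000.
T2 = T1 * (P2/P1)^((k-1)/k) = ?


(k-1)/k = 0.2857
(P2/P1)^exp = 1.4638
T2 = 372.5730 * 1.4638 = 545.3827 K

545.3827 K


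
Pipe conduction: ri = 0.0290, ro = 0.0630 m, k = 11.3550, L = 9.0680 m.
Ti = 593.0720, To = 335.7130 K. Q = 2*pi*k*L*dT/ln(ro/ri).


dT = 257.3590 K
ln(ro/ri) = 0.7758
Q = 2*pi*11.3550*9.0680*257.3590 / 0.7758 = 214608.2088 W

214608.2088 W


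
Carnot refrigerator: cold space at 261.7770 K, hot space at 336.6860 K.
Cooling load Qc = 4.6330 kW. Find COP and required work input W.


COP = 261.7770 / 74.9090 = 3.4946
W = 4.6330 / 3.4946 = 1.3258 kW

COP = 3.4946, W = 1.3258 kW


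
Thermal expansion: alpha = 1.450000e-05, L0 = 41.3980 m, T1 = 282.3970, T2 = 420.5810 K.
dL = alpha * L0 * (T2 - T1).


dT = 138.1840 K
dL = 1.450000e-05 * 41.3980 * 138.1840 = 0.082948 m
L_final = 41.480948 m

dL = 0.082948 m


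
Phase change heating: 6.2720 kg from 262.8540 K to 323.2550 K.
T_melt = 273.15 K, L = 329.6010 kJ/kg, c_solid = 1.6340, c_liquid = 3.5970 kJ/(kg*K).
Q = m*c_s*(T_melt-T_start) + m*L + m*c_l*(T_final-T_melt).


Q1 (sensible, solid) = 6.2720 * 1.6340 * 10.2960 = 105.5180 kJ
Q2 (latent) = 6.2720 * 329.6010 = 2067.2575 kJ
Q3 (sensible, liquid) = 6.2720 * 3.5970 * 50.1050 = 1130.3880 kJ
Q_total = 3303.1635 kJ

3303.1635 kJ


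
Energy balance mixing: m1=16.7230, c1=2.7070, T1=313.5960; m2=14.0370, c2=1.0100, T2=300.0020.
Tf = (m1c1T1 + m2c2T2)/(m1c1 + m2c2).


num = 18449.4672
den = 59.4465
Tf = 310.3540 K

310.3540 K


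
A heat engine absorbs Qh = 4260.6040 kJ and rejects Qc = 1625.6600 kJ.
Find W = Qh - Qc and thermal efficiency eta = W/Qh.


W = 4260.6040 - 1625.6600 = 2634.9440 kJ
eta = 2634.9440 / 4260.6040 = 0.6184 = 61.8444%

W = 2634.9440 kJ, eta = 61.8444%


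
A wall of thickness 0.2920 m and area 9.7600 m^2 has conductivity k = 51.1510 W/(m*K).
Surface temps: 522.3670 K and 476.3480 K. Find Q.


dT = 46.0190 K
Q = 51.1510 * 9.7600 * 46.0190 / 0.2920 = 78678.8986 W

78678.8986 W


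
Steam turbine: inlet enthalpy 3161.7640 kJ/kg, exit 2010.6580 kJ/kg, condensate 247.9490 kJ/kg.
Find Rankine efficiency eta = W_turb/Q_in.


W = 1151.1060 kJ/kg
Q_in = 2913.8150 kJ/kg
eta = 0.3951 = 39.5051%

eta = 39.5051%


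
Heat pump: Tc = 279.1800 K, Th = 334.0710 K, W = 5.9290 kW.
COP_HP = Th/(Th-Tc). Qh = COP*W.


COP = 334.0710 / 54.8910 = 6.0861
Qh = 6.0861 * 5.9290 = 36.0844 kW

COP = 6.0861, Qh = 36.0844 kW


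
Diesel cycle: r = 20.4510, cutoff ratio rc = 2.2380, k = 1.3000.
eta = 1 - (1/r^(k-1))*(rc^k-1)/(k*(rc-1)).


r^(k-1) = 2.4729
rc^k = 2.8498
eta = 0.5352 = 53.5215%

53.5215%


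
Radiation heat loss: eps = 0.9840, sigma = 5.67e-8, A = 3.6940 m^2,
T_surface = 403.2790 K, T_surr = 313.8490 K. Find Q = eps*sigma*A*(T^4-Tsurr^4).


T^4 = 2.6450e+10
Tsurr^4 = 9.7025e+09
Q = 0.9840 * 5.67e-8 * 3.6940 * 1.6747e+10 = 3451.5986 W

3451.5986 W


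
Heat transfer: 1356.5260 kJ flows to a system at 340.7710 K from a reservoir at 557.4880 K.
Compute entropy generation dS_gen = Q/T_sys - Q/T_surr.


dS_sys = 1356.5260/340.7710 = 3.9808 kJ/K
dS_surr = -1356.5260/557.4880 = -2.4333 kJ/K
dS_gen = 3.9808 - 2.4333 = 1.5475 kJ/K (irreversible)

dS_gen = 1.5475 kJ/K, irreversible


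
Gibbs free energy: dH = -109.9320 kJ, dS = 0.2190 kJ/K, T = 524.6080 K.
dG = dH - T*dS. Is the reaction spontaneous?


T*dS = 524.6080 * 0.2190 = 114.8892 kJ
dG = -109.9320 - 114.8892 = -224.8212 kJ (spontaneous)

dG = -224.8212 kJ, spontaneous


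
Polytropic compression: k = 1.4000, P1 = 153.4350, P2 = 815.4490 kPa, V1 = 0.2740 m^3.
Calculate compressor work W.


(k-1)/k = 0.2857
(P2/P1)^exp = 1.6117
W = 3.5000 * 153.4350 * 0.2740 * (1.6117 - 1) = 90.0046 kJ

90.0046 kJ


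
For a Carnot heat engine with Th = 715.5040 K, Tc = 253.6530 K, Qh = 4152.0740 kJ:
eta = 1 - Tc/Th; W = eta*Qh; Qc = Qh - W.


eta = 1 - 253.6530/715.5040 = 0.6455
W = 0.6455 * 4152.0740 = 2680.1241 kJ
Qc = 4152.0740 - 2680.1241 = 1471.9499 kJ

eta = 64.5490%, W = 2680.1241 kJ, Qc = 1471.9499 kJ


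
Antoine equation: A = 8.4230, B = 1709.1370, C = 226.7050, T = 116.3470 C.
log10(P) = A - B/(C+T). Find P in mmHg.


C+T = 343.0520
B/(C+T) = 4.9822
log10(P) = 8.4230 - 4.9822 = 3.4408
P = 10^3.4408 = 2759.6157 mmHg

2759.6157 mmHg


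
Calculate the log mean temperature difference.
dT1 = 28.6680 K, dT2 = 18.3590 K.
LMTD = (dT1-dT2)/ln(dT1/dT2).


dT1/dT2 = 1.5615
ln(dT1/dT2) = 0.4457
LMTD = 10.3090 / 0.4457 = 23.1319 K

23.1319 K


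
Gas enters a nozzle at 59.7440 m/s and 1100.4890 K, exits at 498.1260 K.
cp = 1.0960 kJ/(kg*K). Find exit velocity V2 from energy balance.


dT = 602.3630 K
2*cp*1000*dT = 1320379.6960
V1^2 = 3569.3455
V2 = sqrt(1323949.0415) = 1150.6298 m/s

1150.6298 m/s


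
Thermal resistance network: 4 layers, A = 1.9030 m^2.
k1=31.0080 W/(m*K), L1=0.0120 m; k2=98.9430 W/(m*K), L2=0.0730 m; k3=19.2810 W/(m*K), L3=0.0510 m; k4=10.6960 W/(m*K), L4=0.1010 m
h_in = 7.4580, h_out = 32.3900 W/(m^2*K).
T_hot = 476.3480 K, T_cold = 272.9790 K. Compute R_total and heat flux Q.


R_conv_in = 1/(7.4580*1.9030) = 0.0705
R_1 = 0.0120/(31.0080*1.9030) = 0.0002
R_2 = 0.0730/(98.9430*1.9030) = 0.0004
R_3 = 0.0510/(19.2810*1.9030) = 0.0014
R_4 = 0.1010/(10.6960*1.9030) = 0.0050
R_conv_out = 1/(32.3900*1.9030) = 0.0162
R_total = 0.0936 K/W
Q = 203.3690 / 0.0936 = 2172.1384 W

R_total = 0.0936 K/W, Q = 2172.1384 W


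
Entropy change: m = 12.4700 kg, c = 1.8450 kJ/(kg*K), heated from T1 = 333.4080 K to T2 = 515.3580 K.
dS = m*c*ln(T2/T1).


T2/T1 = 1.5457
ln(T2/T1) = 0.4355
dS = 12.4700 * 1.8450 * 0.4355 = 10.0195 kJ/K

10.0195 kJ/K


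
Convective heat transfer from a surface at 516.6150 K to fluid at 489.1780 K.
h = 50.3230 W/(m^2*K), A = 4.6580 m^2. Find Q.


dT = 27.4370 K
Q = 50.3230 * 4.6580 * 27.4370 = 6431.3572 W

6431.3572 W


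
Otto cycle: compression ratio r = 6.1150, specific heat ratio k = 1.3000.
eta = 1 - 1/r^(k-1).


r^(k-1) = 1.7215
eta = 1 - 1/1.7215 = 0.4191 = 41.9127%

41.9127%


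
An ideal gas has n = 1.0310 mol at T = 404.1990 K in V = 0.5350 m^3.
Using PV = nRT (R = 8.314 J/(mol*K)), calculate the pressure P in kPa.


P = nRT/V = 1.0310 * 8.314 * 404.1990 / 0.5350
= 3464.6863 / 0.5350 = 6476.0492 Pa = 6.4760 kPa

6.4760 kPa


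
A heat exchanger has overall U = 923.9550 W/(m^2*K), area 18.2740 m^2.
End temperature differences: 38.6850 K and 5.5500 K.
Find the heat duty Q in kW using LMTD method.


LMTD = 17.0653 K
Q = 923.9550 * 18.2740 * 17.0653 = 288137.3606 W = 288.1374 kW

288.1374 kW


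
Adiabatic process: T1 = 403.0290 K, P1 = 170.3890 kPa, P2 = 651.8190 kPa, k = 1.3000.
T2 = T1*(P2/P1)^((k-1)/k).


(k-1)/k = 0.2308
(P2/P1)^exp = 1.3629
T2 = 403.0290 * 1.3629 = 549.2906 K

549.2906 K


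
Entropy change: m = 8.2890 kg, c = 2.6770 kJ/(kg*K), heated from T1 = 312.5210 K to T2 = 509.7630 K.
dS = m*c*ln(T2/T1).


T2/T1 = 1.6311
ln(T2/T1) = 0.4893
dS = 8.2890 * 2.6770 * 0.4893 = 10.8568 kJ/K

10.8568 kJ/K


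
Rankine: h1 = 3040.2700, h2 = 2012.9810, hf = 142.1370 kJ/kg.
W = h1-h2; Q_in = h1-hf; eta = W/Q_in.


W = 1027.2890 kJ/kg
Q_in = 2898.1330 kJ/kg
eta = 0.3545 = 35.4466%

eta = 35.4466%


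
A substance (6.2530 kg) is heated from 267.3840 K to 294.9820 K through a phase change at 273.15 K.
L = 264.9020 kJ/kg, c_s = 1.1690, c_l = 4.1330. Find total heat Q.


Q1 (sensible, solid) = 6.2530 * 1.1690 * 5.7660 = 42.1481 kJ
Q2 (latent) = 6.2530 * 264.9020 = 1656.4322 kJ
Q3 (sensible, liquid) = 6.2530 * 4.1330 * 21.8320 = 564.2185 kJ
Q_total = 2262.7988 kJ

2262.7988 kJ


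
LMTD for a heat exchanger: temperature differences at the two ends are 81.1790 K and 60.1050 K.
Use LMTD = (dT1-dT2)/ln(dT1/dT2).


dT1/dT2 = 1.3506
ln(dT1/dT2) = 0.3006
LMTD = 21.0740 / 0.3006 = 70.1150 K

70.1150 K


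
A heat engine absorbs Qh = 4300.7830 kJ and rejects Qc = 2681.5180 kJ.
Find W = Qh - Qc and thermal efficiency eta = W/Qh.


W = 4300.7830 - 2681.5180 = 1619.2650 kJ
eta = 1619.2650 / 4300.7830 = 0.3765 = 37.6505%

W = 1619.2650 kJ, eta = 37.6505%


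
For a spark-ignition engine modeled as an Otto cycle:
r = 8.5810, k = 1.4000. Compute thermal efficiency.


r^(k-1) = 2.3627
eta = 1 - 1/2.3627 = 0.5768 = 57.6762%

57.6762%


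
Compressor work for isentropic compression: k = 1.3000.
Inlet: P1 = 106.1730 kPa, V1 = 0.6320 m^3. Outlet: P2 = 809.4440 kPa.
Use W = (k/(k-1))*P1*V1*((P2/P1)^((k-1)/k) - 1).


(k-1)/k = 0.2308
(P2/P1)^exp = 1.5980
W = 4.3333 * 106.1730 * 0.6320 * (1.5980 - 1) = 173.8836 kJ

173.8836 kJ


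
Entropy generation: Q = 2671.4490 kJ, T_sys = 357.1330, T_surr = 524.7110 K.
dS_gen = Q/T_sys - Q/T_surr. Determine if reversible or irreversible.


dS_sys = 2671.4490/357.1330 = 7.4803 kJ/K
dS_surr = -2671.4490/524.7110 = -5.0913 kJ/K
dS_gen = 7.4803 - 5.0913 = 2.3890 kJ/K (irreversible)

dS_gen = 2.3890 kJ/K, irreversible


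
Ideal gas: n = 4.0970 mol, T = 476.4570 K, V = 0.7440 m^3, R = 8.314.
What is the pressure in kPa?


P = nRT/V = 4.0970 * 8.314 * 476.4570 / 0.7440
= 16229.2966 / 0.7440 = 21813.5706 Pa = 21.8136 kPa

21.8136 kPa


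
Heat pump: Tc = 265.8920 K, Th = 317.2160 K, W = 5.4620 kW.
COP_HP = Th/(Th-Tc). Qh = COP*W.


COP = 317.2160 / 51.3240 = 6.1807
Qh = 6.1807 * 5.4620 = 33.7587 kW

COP = 6.1807, Qh = 33.7587 kW


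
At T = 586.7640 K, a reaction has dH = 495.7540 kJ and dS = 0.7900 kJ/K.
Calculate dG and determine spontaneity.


T*dS = 586.7640 * 0.7900 = 463.5436 kJ
dG = 495.7540 - 463.5436 = 32.2104 kJ (non-spontaneous)

dG = 32.2104 kJ, non-spontaneous


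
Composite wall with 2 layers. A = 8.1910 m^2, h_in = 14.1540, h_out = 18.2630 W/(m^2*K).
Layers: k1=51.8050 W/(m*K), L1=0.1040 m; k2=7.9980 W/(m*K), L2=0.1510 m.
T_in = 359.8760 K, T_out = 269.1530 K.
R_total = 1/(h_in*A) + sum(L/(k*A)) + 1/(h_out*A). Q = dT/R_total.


R_conv_in = 1/(14.1540*8.1910) = 0.0086
R_1 = 0.1040/(51.8050*8.1910) = 0.0002
R_2 = 0.1510/(7.9980*8.1910) = 0.0023
R_conv_out = 1/(18.2630*8.1910) = 0.0067
R_total = 0.0179 K/W
Q = 90.7230 / 0.0179 = 5079.5742 W

R_total = 0.0179 K/W, Q = 5079.5742 W


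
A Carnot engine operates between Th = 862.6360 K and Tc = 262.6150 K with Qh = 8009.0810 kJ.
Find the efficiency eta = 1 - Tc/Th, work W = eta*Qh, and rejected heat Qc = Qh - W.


eta = 1 - 262.6150/862.6360 = 0.6956
W = 0.6956 * 8009.0810 = 5570.8512 kJ
Qc = 8009.0810 - 5570.8512 = 2438.2298 kJ

eta = 69.5567%, W = 5570.8512 kJ, Qc = 2438.2298 kJ


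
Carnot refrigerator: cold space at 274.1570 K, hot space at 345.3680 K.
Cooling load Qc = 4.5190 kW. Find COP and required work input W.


COP = 274.1570 / 71.2110 = 3.8499
W = 4.5190 / 3.8499 = 1.1738 kW

COP = 3.8499, W = 1.1738 kW


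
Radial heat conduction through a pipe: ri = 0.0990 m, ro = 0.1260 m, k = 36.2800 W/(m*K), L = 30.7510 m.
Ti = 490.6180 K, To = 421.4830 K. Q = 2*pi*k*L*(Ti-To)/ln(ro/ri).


dT = 69.1350 K
ln(ro/ri) = 0.2412
Q = 2*pi*36.2800*30.7510*69.1350 / 0.2412 = 2009534.0899 W

2009534.0899 W


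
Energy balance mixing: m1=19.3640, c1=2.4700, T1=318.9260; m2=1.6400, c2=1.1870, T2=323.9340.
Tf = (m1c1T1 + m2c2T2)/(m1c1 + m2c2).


num = 15884.5330
den = 49.7758
Tf = 319.1219 K

319.1219 K


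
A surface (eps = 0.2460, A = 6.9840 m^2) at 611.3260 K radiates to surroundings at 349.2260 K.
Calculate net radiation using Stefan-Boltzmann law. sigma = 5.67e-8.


T^4 = 1.3967e+11
Tsurr^4 = 1.4874e+10
Q = 0.2460 * 5.67e-8 * 6.9840 * 1.2479e+11 = 12156.5456 W

12156.5456 W


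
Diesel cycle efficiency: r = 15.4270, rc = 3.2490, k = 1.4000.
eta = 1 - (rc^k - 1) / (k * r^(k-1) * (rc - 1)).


r^(k-1) = 2.9875
rc^k = 5.2053
eta = 0.5529 = 55.2934%

55.2934%


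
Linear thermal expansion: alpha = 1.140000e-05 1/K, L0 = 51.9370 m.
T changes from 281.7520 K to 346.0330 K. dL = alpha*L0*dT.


dT = 64.2810 K
dL = 1.140000e-05 * 51.9370 * 64.2810 = 0.038060 m
L_final = 51.975060 m

dL = 0.038060 m


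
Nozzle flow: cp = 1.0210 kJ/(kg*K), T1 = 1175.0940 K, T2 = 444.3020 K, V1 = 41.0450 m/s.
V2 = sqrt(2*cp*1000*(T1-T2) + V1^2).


dT = 730.7920 K
2*cp*1000*dT = 1492277.2640
V1^2 = 1684.6920
V2 = sqrt(1493961.9560) = 1222.2774 m/s

1222.2774 m/s


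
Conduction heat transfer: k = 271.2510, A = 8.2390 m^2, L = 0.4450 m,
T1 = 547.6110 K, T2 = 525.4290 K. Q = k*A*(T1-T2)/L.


dT = 22.1820 K
Q = 271.2510 * 8.2390 * 22.1820 / 0.4450 = 111400.3463 W

111400.3463 W


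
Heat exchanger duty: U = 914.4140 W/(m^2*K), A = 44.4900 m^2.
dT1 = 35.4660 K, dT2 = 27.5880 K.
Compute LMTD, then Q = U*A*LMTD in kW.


LMTD = 31.3623 K
Q = 914.4140 * 44.4900 * 31.3623 = 1275888.3929 W = 1275.8884 kW

1275.8884 kW


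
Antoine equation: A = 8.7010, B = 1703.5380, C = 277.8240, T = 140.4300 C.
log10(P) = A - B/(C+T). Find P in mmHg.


C+T = 418.2540
B/(C+T) = 4.0730
log10(P) = 8.7010 - 4.0730 = 4.6280
P = 10^4.6280 = 42464.4208 mmHg

42464.4208 mmHg


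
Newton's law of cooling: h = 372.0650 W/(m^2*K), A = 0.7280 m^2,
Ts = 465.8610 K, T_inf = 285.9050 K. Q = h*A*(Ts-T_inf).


dT = 179.9560 K
Q = 372.0650 * 0.7280 * 179.9560 = 48743.4796 W

48743.4796 W


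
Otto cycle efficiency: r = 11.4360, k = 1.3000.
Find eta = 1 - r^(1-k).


r^(k-1) = 2.0772
eta = 1 - 1/2.0772 = 0.5186 = 51.8587%

51.8587%


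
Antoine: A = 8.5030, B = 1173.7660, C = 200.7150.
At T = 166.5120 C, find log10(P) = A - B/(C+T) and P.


C+T = 367.2270
B/(C+T) = 3.1963
log10(P) = 8.5030 - 3.1963 = 5.3067
P = 10^5.3067 = 202630.3622 mmHg

202630.3622 mmHg


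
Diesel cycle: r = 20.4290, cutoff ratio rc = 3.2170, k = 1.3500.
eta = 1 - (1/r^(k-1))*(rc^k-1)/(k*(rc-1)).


r^(k-1) = 2.8747
rc^k = 4.8424
eta = 0.5534 = 55.3404%

55.3404%


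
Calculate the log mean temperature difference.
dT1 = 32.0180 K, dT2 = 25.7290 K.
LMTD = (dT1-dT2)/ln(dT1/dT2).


dT1/dT2 = 1.2444
ln(dT1/dT2) = 0.2187
LMTD = 6.2890 / 0.2187 = 28.7590 K

28.7590 K


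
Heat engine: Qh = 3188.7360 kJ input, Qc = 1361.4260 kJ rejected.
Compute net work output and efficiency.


W = 3188.7360 - 1361.4260 = 1827.3100 kJ
eta = 1827.3100 / 3188.7360 = 0.5731 = 57.3052%

W = 1827.3100 kJ, eta = 57.3052%


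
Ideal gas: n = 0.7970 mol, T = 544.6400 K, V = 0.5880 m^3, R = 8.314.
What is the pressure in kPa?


P = nRT/V = 0.7970 * 8.314 * 544.6400 / 0.5880
= 3608.9252 / 0.5880 = 6137.6278 Pa = 6.1376 kPa

6.1376 kPa


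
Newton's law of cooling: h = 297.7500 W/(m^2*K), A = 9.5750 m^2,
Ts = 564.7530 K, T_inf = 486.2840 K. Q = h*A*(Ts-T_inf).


dT = 78.4690 K
Q = 297.7500 * 9.5750 * 78.4690 = 223711.6860 W

223711.6860 W


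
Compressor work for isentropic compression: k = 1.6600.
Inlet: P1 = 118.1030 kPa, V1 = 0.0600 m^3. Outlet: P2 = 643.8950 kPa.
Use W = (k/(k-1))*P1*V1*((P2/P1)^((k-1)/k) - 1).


(k-1)/k = 0.3976
(P2/P1)^exp = 1.9627
W = 2.5152 * 118.1030 * 0.0600 * (1.9627 - 1) = 17.1575 kJ

17.1575 kJ


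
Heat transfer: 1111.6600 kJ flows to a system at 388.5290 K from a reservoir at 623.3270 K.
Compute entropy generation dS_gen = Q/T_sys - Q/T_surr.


dS_sys = 1111.6600/388.5290 = 2.8612 kJ/K
dS_surr = -1111.6600/623.3270 = -1.7834 kJ/K
dS_gen = 2.8612 - 1.7834 = 1.0778 kJ/K (irreversible)

dS_gen = 1.0778 kJ/K, irreversible


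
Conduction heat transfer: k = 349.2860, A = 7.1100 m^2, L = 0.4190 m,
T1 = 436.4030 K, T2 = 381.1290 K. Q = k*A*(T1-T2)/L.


dT = 55.2740 K
Q = 349.2860 * 7.1100 * 55.2740 / 0.4190 = 327610.3779 W

327610.3779 W


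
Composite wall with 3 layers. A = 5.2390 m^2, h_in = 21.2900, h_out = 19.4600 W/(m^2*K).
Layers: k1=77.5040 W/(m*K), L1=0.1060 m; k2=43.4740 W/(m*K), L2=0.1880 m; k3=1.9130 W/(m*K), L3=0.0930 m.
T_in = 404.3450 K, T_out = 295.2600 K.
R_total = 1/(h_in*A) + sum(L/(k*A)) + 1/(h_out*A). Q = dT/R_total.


R_conv_in = 1/(21.2900*5.2390) = 0.0090
R_1 = 0.1060/(77.5040*5.2390) = 0.0003
R_2 = 0.1880/(43.4740*5.2390) = 0.0008
R_3 = 0.0930/(1.9130*5.2390) = 0.0093
R_conv_out = 1/(19.4600*5.2390) = 0.0098
R_total = 0.0291 K/W
Q = 109.0850 / 0.0291 = 3743.4737 W

R_total = 0.0291 K/W, Q = 3743.4737 W


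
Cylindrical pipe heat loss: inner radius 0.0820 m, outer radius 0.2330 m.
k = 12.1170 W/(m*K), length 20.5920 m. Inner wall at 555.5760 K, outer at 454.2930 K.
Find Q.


dT = 101.2830 K
ln(ro/ri) = 1.0443
Q = 2*pi*12.1170*20.5920*101.2830 / 1.0443 = 152046.6294 W

152046.6294 W


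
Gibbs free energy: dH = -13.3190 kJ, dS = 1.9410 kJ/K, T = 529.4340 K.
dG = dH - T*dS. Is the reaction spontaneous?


T*dS = 529.4340 * 1.9410 = 1027.6314 kJ
dG = -13.3190 - 1027.6314 = -1040.9504 kJ (spontaneous)

dG = -1040.9504 kJ, spontaneous


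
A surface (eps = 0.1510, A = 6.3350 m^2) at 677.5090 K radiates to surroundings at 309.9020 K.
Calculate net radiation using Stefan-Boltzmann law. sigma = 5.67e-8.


T^4 = 2.1070e+11
Tsurr^4 = 9.2235e+09
Q = 0.1510 * 5.67e-8 * 6.3350 * 2.0147e+11 = 10927.6427 W

10927.6427 W


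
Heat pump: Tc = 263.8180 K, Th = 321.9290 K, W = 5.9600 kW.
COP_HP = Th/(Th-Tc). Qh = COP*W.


COP = 321.9290 / 58.1110 = 5.5399
Qh = 5.5399 * 5.9600 = 33.0178 kW

COP = 5.5399, Qh = 33.0178 kW


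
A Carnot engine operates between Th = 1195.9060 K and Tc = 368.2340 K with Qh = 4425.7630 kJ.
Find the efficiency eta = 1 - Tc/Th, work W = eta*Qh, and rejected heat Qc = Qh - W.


eta = 1 - 368.2340/1195.9060 = 0.6921
W = 0.6921 * 4425.7630 = 3063.0168 kJ
Qc = 4425.7630 - 3063.0168 = 1362.7462 kJ

eta = 69.2088%, W = 3063.0168 kJ, Qc = 1362.7462 kJ


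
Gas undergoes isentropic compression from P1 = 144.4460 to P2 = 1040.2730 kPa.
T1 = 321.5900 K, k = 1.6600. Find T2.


(k-1)/k = 0.3976
(P2/P1)^exp = 2.1924
T2 = 321.5900 * 2.1924 = 705.0390 K

705.0390 K


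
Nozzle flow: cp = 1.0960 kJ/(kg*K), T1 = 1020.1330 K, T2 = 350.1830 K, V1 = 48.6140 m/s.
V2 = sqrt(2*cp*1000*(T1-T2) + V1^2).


dT = 669.9500 K
2*cp*1000*dT = 1468530.4000
V1^2 = 2363.3210
V2 = sqrt(1470893.7210) = 1212.8041 m/s

1212.8041 m/s


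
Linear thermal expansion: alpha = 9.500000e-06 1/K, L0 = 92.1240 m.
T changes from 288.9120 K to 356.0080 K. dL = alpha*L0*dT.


dT = 67.0960 K
dL = 9.500000e-06 * 92.1240 * 67.0960 = 0.058721 m
L_final = 92.182721 m

dL = 0.058721 m


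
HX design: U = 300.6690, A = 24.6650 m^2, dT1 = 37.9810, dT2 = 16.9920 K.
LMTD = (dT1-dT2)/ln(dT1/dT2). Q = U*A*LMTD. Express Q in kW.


LMTD = 26.0946 K
Q = 300.6690 * 24.6650 * 26.0946 = 193517.4014 W = 193.5174 kW

193.5174 kW


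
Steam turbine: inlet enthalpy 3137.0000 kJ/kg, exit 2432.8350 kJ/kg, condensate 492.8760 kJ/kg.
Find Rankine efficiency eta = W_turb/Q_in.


W = 704.1650 kJ/kg
Q_in = 2644.1240 kJ/kg
eta = 0.2663 = 26.6313%

eta = 26.6313%


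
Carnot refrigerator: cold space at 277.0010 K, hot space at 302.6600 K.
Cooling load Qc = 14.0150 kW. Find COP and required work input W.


COP = 277.0010 / 25.6590 = 10.7955
W = 14.0150 / 10.7955 = 1.2982 kW

COP = 10.7955, W = 1.2982 kW


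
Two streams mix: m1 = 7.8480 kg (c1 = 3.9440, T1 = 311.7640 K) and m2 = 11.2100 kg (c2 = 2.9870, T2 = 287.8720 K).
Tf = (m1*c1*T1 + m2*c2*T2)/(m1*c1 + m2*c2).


num = 19289.0627
den = 64.4368
Tf = 299.3486 K

299.3486 K


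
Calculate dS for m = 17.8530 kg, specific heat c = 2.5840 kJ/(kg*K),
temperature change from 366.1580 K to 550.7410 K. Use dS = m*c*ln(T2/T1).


T2/T1 = 1.5041
ln(T2/T1) = 0.4082
dS = 17.8530 * 2.5840 * 0.4082 = 18.8311 kJ/K

18.8311 kJ/K


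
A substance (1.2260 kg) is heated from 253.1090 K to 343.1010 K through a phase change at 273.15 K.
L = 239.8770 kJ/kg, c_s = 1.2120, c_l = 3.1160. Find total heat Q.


Q1 (sensible, solid) = 1.2260 * 1.2120 * 20.0410 = 29.7792 kJ
Q2 (latent) = 1.2260 * 239.8770 = 294.0892 kJ
Q3 (sensible, liquid) = 1.2260 * 3.1160 * 69.9510 = 267.2279 kJ
Q_total = 591.0963 kJ

591.0963 kJ


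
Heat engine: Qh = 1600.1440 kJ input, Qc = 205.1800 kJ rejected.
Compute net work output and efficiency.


W = 1600.1440 - 205.1800 = 1394.9640 kJ
eta = 1394.9640 / 1600.1440 = 0.8718 = 87.1774%

W = 1394.9640 kJ, eta = 87.1774%
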